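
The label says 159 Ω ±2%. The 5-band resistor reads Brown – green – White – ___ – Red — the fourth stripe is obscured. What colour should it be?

159 Ω = 159 × 10^0.
The fourth band is the multiplier, 10^0, which is black.

black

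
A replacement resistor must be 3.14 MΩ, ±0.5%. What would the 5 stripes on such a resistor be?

orange, brown, yellow, yellow, green

3140000 Ω = 314 × 10^4.
3 → orange
1 → brown
4 → yellow
Multiplier 10^4 → yellow.
±0.5% tolerance → green.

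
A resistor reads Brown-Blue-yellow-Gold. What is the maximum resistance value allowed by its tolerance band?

168000 Ω

Brown → 1 (first significant figure)
Blue → 6 (second significant figure)
Yellow → ×10^4 multiplier
Gold → ±5% tolerance
16 × 10000 = 160000 Ω
Maximum = 160000 × (1 + 5/100) = 168000 Ω.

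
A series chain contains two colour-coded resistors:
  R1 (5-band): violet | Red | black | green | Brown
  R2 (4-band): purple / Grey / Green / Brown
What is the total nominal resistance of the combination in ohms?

R1: violet, red, black → 720; green ×10^5 → 72000000 Ω.
R2: violet, grey → 78; green ×10^5 → 7800000 Ω.
Series: 72000000 + 7800000 = 79800000 Ω.

79800000 Ω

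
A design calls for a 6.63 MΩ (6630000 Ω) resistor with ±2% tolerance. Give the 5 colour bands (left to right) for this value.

blue, blue, orange, yellow, red

6630000 Ω = 663 × 10^4.
6 → blue
6 → blue
3 → orange
Multiplier 10^4 → yellow.
±2% tolerance → red.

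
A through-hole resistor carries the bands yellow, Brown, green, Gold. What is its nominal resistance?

4100000 Ω

Yellow → 4 (first significant figure)
Brown → 1 (second significant figure)
Green → ×10^5 multiplier
41 × 100000 = 4100000 Ω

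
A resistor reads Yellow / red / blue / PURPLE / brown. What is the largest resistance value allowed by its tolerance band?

4302600000 Ω

Yellow → 4 (first significant figure)
Red → 2 (second significant figure)
Blue → 6 (third significant figure)
Violet → ×10^7 multiplier
Brown → ±1% tolerance
426 × 10000000 = 4260000000 Ω
Largest = 4260000000 × (1 + 1/100) = 4302600000 Ω.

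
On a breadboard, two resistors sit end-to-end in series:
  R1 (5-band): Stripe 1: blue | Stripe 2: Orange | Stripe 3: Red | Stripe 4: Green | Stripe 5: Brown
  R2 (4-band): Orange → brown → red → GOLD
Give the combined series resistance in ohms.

63203100 Ω

R1: blue, orange, red → 632; green ×10^5 → 63200000 Ω.
R2: orange, brown → 31; red ×10^2 → 3100 Ω.
Series: 63200000 + 3100 = 63203100 Ω.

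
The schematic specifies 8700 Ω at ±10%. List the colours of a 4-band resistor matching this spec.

grey, violet, red, silver

8700 Ω = 87 × 10^2.
8 → grey
7 → violet
Multiplier 10^2 → red.
±10% tolerance → silver.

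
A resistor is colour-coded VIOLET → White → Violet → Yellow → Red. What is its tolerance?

The last band, red, is the tolerance band.
Red corresponds to ±2%.

±2%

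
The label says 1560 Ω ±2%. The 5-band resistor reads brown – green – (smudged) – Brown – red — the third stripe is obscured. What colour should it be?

blue

1560 Ω = 156 × 10^1.
The third band gives digit 6 of the significand, and 6 is blue.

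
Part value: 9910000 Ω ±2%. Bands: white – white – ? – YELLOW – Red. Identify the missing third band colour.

brown

9910000 Ω = 991 × 10^4.
The third band gives digit 1 of the significand, and 1 is brown.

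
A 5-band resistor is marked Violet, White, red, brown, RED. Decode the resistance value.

Violet → 7 (first significant figure)
White → 9 (second significant figure)
Red → 2 (third significant figure)
Brown → ×10 multiplier
792 × 10 = 7920 Ω

7920 Ω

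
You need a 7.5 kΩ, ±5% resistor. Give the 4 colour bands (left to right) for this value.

violet, green, red, gold

7500 Ω = 75 × 10^2.
7 → violet
5 → green
Multiplier 10^2 → red.
±5% tolerance → gold.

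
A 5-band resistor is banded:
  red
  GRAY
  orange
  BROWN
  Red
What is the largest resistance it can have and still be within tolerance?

2886.6 Ω

Red → 2 (first significant figure)
Grey → 8 (second significant figure)
Orange → 3 (third significant figure)
Brown → ×10 multiplier
Red → ±2% tolerance
283 × 10 = 2830 Ω
Largest = 2830 × (1 + 2/100) = 2886.6 Ω.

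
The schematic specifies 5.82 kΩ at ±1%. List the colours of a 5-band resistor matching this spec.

green, grey, red, brown, brown

5820 Ω = 582 × 10^1.
5 → green
8 → grey
2 → red
Multiplier 10^1 → brown.
±1% tolerance → brown.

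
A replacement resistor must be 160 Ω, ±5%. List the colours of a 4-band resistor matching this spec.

160 Ω = 16 × 10^1.
1 → brown
6 → blue
Multiplier 10^1 → brown.
±5% tolerance → gold.

brown, blue, brown, gold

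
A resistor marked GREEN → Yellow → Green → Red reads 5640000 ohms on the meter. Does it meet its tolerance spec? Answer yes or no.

Green → 5 (first significant figure)
Yellow → 4 (second significant figure)
Green → ×10^5 multiplier
Red → ±2% tolerance
54 × 100000 = 5400000 Ω
Allowed range: 5292000 Ω to 5508000 Ω.
5640000 ohms lies outside that range.

no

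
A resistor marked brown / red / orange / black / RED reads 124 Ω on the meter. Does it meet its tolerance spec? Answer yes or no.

yes

Brown → 1 (first significant figure)
Red → 2 (second significant figure)
Orange → 3 (third significant figure)
Black → ×1 multiplier
Red → ±2% tolerance
123 × 1 = 123 Ω
Allowed range: 120.54 Ω to 125.46 Ω.
124 Ω lies inside that range.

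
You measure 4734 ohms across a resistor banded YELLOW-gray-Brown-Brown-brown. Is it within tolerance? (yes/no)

no

Yellow → 4 (first significant figure)
Grey → 8 (second significant figure)
Brown → 1 (third significant figure)
Brown → ×10 multiplier
Brown → ±1% tolerance
481 × 10 = 4810 Ω
Allowed range: 4761.9 Ω to 4858.1 Ω.
4734 ohms lies outside that range.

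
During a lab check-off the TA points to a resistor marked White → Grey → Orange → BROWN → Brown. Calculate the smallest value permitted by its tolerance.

White → 9 (first significant figure)
Grey → 8 (second significant figure)
Orange → 3 (third significant figure)
Brown → ×10 multiplier
Brown → ±1% tolerance
983 × 10 = 9830 Ω
Smallest = 9830 × (1 − 1/100) = 9731.7 Ω.

9731.7 Ω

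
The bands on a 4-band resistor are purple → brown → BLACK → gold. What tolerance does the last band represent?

The last band, gold, is the tolerance band.
Gold corresponds to ±5%.

±5%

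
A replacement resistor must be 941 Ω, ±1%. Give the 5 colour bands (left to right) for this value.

white, yellow, brown, black, brown

941 Ω = 941 × 10^0.
9 → white
4 → yellow
1 → brown
Multiplier 10^0 → black.
±1% tolerance → brown.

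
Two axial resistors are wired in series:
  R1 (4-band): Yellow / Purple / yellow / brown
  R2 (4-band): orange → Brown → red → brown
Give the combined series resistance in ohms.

473100 Ω

R1: yellow, violet → 47; yellow ×10^4 → 470000 Ω.
R2: orange, brown → 31; red ×10^2 → 3100 Ω.
Series: 470000 + 3100 = 473100 Ω.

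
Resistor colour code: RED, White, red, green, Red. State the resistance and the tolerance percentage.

Red → 2 (first significant figure)
White → 9 (second significant figure)
Red → 2 (third significant figure)
Green → ×10^5 multiplier
Red → ±2% tolerance
292 × 100000 = 29200000 Ω

29200000 Ω ±2%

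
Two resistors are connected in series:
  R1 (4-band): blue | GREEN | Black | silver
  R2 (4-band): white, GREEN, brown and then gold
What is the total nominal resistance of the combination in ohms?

1015 Ω

R1: blue, green → 65; black ×1 → 65 Ω.
R2: white, green → 95; brown ×10 → 950 Ω.
Series: 65 + 950 = 1015 Ω.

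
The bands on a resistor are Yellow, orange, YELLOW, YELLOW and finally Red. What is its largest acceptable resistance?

Yellow → 4 (first significant figure)
Orange → 3 (second significant figure)
Yellow → 4 (third significant figure)
Yellow → ×10^4 multiplier
Red → ±2% tolerance
434 × 10000 = 4340000 Ω
Largest = 4340000 × (1 + 2/100) = 4426800 Ω.

4426800 Ω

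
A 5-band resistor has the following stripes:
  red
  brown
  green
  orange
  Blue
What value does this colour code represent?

Red → 2 (first significant figure)
Brown → 1 (second significant figure)
Green → 5 (third significant figure)
Orange → ×10^3 multiplier
215 × 1000 = 215000 Ω

215000 Ω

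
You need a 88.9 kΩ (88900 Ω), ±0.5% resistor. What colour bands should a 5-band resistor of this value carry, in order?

88900 Ω = 889 × 10^2.
8 → grey
8 → grey
9 → white
Multiplier 10^2 → red.
±0.5% tolerance → green.

grey, grey, white, red, green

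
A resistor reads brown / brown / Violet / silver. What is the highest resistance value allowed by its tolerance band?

121000000 Ω

Brown → 1 (first significant figure)
Brown → 1 (second significant figure)
Violet → ×10^7 multiplier
Silver → ±10% tolerance
11 × 10000000 = 110000000 Ω
Highest = 110000000 × (1 + 10/100) = 121000000 Ω.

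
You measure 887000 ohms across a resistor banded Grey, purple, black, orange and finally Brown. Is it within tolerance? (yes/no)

Grey → 8 (first significant figure)
Violet → 7 (second significant figure)
Black → 0 (third significant figure)
Orange → ×10^3 multiplier
Brown → ±1% tolerance
870 × 1000 = 870000 Ω
Allowed range: 861300 Ω to 878700 Ω.
887000 ohms lies outside that range.

no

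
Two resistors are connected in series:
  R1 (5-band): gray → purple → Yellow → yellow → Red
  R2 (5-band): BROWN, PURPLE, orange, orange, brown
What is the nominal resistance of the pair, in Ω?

R1: grey, violet, yellow → 874; yellow ×10^4 → 8740000 Ω.
R2: brown, violet, orange → 173; orange ×10^3 → 173000 Ω.
Series: 8740000 + 173000 = 8913000 Ω.

8913000 Ω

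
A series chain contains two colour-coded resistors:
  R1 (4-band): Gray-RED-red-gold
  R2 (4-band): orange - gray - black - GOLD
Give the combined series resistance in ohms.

8238 Ω

R1: grey, red → 82; red ×10^2 → 8200 Ω.
R2: orange, grey → 38; black ×1 → 38 Ω.
Series: 8200 + 38 = 8238 Ω.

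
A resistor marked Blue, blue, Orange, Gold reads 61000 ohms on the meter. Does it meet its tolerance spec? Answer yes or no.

no

Blue → 6 (first significant figure)
Blue → 6 (second significant figure)
Orange → ×10^3 multiplier
Gold → ±5% tolerance
66 × 1000 = 66000 Ω
Allowed range: 62700 Ω to 69300 Ω.
61000 ohms lies outside that range.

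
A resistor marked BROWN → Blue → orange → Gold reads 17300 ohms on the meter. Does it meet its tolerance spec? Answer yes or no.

no

Brown → 1 (first significant figure)
Blue → 6 (second significant figure)
Orange → ×10^3 multiplier
Gold → ±5% tolerance
16 × 1000 = 16000 Ω
Allowed range: 15200 Ω to 16800 Ω.
17300 ohms lies outside that range.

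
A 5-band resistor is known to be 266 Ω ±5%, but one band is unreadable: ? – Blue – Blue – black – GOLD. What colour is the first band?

red

266 Ω = 266 × 10^0.
The first band gives digit 2 of the significand, and 2 is red.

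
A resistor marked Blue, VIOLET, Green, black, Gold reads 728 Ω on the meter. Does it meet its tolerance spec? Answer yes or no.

Blue → 6 (first significant figure)
Violet → 7 (second significant figure)
Green → 5 (third significant figure)
Black → ×1 multiplier
Gold → ±5% tolerance
675 × 1 = 675 Ω
Allowed range: 641.25 Ω to 708.75 Ω.
728 Ω lies outside that range.

no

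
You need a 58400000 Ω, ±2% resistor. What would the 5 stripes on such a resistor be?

green, grey, yellow, green, red

58400000 Ω = 584 × 10^5.
5 → green
8 → grey
4 → yellow
Multiplier 10^5 → green.
±2% tolerance → red.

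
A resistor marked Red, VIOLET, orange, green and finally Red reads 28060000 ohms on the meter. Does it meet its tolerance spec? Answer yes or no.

Red → 2 (first significant figure)
Violet → 7 (second significant figure)
Orange → 3 (third significant figure)
Green → ×10^5 multiplier
Red → ±2% tolerance
273 × 100000 = 27300000 Ω
Allowed range: 26754000 Ω to 27846000 Ω.
28060000 ohms lies outside that range.

no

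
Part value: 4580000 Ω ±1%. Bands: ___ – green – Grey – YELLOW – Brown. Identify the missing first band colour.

yellow

4580000 Ω = 458 × 10^4.
The first band gives digit 4 of the significand, and 4 is yellow.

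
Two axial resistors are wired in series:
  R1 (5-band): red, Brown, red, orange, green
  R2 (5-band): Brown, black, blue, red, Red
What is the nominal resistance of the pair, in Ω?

R1: red, brown, red → 212; orange ×10^3 → 212000 Ω.
R2: brown, black, blue → 106; red ×10^2 → 10600 Ω.
Series: 212000 + 10600 = 222600 Ω.

222600 Ω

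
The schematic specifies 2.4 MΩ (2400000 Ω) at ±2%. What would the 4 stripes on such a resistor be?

2400000 Ω = 24 × 10^5.
2 → red
4 → yellow
Multiplier 10^5 → green.
±2% tolerance → red.

red, yellow, green, red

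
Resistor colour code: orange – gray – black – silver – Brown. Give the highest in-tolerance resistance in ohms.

Orange → 3 (first significant figure)
Grey → 8 (second significant figure)
Black → 0 (third significant figure)
Silver → ×0.01 multiplier
Brown → ±1% tolerance
380 × 0.01 = 3.8 Ω
Highest = 3.8 × (1 + 1/100) = 3.838 Ω.

3.838 Ω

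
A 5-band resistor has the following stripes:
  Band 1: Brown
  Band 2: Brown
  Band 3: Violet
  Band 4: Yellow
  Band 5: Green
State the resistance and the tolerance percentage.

Brown → 1 (first significant figure)
Brown → 1 (second significant figure)
Violet → 7 (third significant figure)
Yellow → ×10^4 multiplier
Green → ±0.5% tolerance
117 × 10000 = 1170000 Ω

1170000 Ω ±0.5%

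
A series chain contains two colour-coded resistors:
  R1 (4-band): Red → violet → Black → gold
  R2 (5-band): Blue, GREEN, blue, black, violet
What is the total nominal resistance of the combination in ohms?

R1: red, violet → 27; black ×1 → 27 Ω.
R2: blue, green, blue → 656; black ×1 → 656 Ω.
Series: 27 + 656 = 683 Ω.

683 Ω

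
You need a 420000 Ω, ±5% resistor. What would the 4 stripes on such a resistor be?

420000 Ω = 42 × 10^4.
4 → yellow
2 → red
Multiplier 10^4 → yellow.
±5% tolerance → gold.

yellow, red, yellow, gold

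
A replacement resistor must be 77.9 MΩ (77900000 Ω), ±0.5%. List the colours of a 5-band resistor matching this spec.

77900000 Ω = 779 × 10^5.
7 → violet
7 → violet
9 → white
Multiplier 10^5 → green.
±0.5% tolerance → green.

violet, violet, white, green, green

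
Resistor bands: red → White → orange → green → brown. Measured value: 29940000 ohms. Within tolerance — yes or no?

Red → 2 (first significant figure)
White → 9 (second significant figure)
Orange → 3 (third significant figure)
Green → ×10^5 multiplier
Brown → ±1% tolerance
293 × 100000 = 29300000 Ω
Allowed range: 29007000 Ω to 29593000 Ω.
29940000 ohms lies outside that range.

no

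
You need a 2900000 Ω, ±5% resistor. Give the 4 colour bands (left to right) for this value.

2900000 Ω = 29 × 10^5.
2 → red
9 → white
Multiplier 10^5 → green.
±5% tolerance → gold.

red, white, green, gold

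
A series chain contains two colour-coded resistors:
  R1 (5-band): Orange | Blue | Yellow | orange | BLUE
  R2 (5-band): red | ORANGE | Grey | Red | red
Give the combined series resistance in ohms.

387800 Ω

R1: orange, blue, yellow → 364; orange ×10^3 → 364000 Ω.
R2: red, orange, grey → 238; red ×10^2 → 23800 Ω.
Series: 364000 + 23800 = 387800 Ω.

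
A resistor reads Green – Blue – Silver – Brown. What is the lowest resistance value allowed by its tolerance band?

Green → 5 (first significant figure)
Blue → 6 (second significant figure)
Silver → ×0.01 multiplier
Brown → ±1% tolerance
56 × 0.01 = 0.56 Ω
Lowest = 0.56 × (1 − 1/100) = 0.5544 Ω.

0.5544 Ω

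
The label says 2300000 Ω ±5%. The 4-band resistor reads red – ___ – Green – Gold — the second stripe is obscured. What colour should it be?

2300000 Ω = 23 × 10^5.
The second band gives digit 3 of the significand, and 3 is orange.

orange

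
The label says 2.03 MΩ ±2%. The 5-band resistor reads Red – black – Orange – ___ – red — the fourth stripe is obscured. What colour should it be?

yellow

2030000 Ω = 203 × 10^4.
The fourth band is the multiplier, 10^4, which is yellow.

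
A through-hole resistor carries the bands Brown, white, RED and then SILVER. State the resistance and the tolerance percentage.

Brown → 1 (first significant figure)
White → 9 (second significant figure)
Red → ×10^2 multiplier
Silver → ±10% tolerance
19 × 100 = 1900 Ω

1900 Ω ±10%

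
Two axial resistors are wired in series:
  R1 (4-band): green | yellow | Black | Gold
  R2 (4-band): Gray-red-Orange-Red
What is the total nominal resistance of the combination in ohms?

82054 Ω

R1: green, yellow → 54; black ×1 → 54 Ω.
R2: grey, red → 82; orange ×10^3 → 82000 Ω.
Series: 54 + 82000 = 82054 Ω.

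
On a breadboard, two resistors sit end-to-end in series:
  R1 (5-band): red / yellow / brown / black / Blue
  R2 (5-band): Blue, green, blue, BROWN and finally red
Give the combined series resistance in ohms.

R1: red, yellow, brown → 241; black ×1 → 241 Ω.
R2: blue, green, blue → 656; brown ×10 → 6560 Ω.
Series: 241 + 6560 = 6801 Ω.

6801 Ω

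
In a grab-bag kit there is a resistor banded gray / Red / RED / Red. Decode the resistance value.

8200 Ω

Grey → 8 (first significant figure)
Red → 2 (second significant figure)
Red → ×10^2 multiplier
82 × 100 = 8200 Ω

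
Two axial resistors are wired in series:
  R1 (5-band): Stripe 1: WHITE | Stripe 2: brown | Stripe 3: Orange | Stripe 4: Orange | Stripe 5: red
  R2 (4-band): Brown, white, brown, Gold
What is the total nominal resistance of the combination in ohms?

R1: white, brown, orange → 913; orange ×10^3 → 913000 Ω.
R2: brown, white → 19; brown ×10 → 190 Ω.
Series: 913000 + 190 = 913190 Ω.

913190 Ω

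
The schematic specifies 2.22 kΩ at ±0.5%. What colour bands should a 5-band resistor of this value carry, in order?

red, red, red, brown, green

2220 Ω = 222 × 10^1.
2 → red
2 → red
2 → red
Multiplier 10^1 → brown.
±0.5% tolerance → green.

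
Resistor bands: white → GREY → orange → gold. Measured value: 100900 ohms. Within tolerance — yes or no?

yes

White → 9 (first significant figure)
Grey → 8 (second significant figure)
Orange → ×10^3 multiplier
Gold → ±5% tolerance
98 × 1000 = 98000 Ω
Allowed range: 93100 Ω to 102900 Ω.
100900 ohms lies inside that range.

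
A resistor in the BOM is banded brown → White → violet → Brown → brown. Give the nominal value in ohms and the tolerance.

1970 Ω ±1%

Brown → 1 (first significant figure)
White → 9 (second significant figure)
Violet → 7 (third significant figure)
Brown → ×10 multiplier
Brown → ±1% tolerance
197 × 10 = 1970 Ω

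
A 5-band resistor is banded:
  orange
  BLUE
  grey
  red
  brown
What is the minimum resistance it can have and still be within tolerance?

Orange → 3 (first significant figure)
Blue → 6 (second significant figure)
Grey → 8 (third significant figure)
Red → ×10^2 multiplier
Brown → ±1% tolerance
368 × 100 = 36800 Ω
Minimum = 36800 × (1 − 1/100) = 36432 Ω.

36432 Ω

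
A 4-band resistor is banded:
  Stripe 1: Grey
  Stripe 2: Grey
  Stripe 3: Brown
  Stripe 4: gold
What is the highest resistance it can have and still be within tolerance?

Grey → 8 (first significant figure)
Grey → 8 (second significant figure)
Brown → ×10 multiplier
Gold → ±5% tolerance
88 × 10 = 880 Ω
Highest = 880 × (1 + 5/100) = 924 Ω.

924 Ω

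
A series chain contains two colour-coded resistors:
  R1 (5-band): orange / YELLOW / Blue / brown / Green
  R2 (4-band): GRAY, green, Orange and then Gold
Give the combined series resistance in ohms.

88460 Ω

R1: orange, yellow, blue → 346; brown ×10 → 3460 Ω.
R2: grey, green → 85; orange ×10^3 → 85000 Ω.
Series: 3460 + 85000 = 88460 Ω.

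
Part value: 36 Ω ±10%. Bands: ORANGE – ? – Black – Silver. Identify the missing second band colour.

blue

36 Ω = 36 × 10^0.
The second band gives digit 6 of the significand, and 6 is blue.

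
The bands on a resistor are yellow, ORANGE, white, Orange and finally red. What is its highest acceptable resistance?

447780 Ω

Yellow → 4 (first significant figure)
Orange → 3 (second significant figure)
White → 9 (third significant figure)
Orange → ×10^3 multiplier
Red → ±2% tolerance
439 × 1000 = 439000 Ω
Highest = 439000 × (1 + 2/100) = 447780 Ω.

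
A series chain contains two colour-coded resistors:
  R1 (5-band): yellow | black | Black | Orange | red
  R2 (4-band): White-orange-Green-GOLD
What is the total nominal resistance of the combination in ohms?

9700000 Ω

R1: yellow, black, black → 400; orange ×10^3 → 400000 Ω.
R2: white, orange → 93; green ×10^5 → 9300000 Ω.
Series: 400000 + 9300000 = 9700000 Ω.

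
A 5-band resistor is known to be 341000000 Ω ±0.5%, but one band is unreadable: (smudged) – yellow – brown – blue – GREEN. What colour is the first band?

341000000 Ω = 341 × 10^6.
The first band gives digit 3 of the significand, and 3 is orange.

orange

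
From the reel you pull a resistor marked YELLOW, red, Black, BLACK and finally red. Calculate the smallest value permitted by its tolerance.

Yellow → 4 (first significant figure)
Red → 2 (second significant figure)
Black → 0 (third significant figure)
Black → ×1 multiplier
Red → ±2% tolerance
420 × 1 = 420 Ω
Smallest = 420 × (1 − 2/100) = 411.6 Ω.

411.6 Ω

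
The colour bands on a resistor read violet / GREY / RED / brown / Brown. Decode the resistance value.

7820 Ω

Violet → 7 (first significant figure)
Grey → 8 (second significant figure)
Red → 2 (third significant figure)
Brown → ×10 multiplier
782 × 10 = 7820 Ω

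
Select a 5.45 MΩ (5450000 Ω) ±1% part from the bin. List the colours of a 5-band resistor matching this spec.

green, yellow, green, yellow, brown

5450000 Ω = 545 × 10^4.
5 → green
4 → yellow
5 → green
Multiplier 10^4 → yellow.
±1% tolerance → brown.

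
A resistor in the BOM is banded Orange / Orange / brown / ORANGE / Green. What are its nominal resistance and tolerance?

Orange → 3 (first significant figure)
Orange → 3 (second significant figure)
Brown → 1 (third significant figure)
Orange → ×10^3 multiplier
Green → ±0.5% tolerance
331 × 1000 = 331000 Ω

331000 Ω ±0.5%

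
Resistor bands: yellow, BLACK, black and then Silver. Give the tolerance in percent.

±10%

The last band, silver, is the tolerance band.
Silver corresponds to ±10%.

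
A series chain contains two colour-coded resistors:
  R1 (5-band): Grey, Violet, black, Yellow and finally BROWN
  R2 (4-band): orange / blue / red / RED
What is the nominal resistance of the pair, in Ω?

R1: grey, violet, black → 870; yellow ×10^4 → 8700000 Ω.
R2: orange, blue → 36; red ×10^2 → 3600 Ω.
Series: 8700000 + 3600 = 8703600 Ω.

8703600 Ω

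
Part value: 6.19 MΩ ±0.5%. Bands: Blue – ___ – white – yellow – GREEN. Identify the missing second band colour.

brown

6190000 Ω = 619 × 10^4.
The second band gives digit 1 of the significand, and 1 is brown.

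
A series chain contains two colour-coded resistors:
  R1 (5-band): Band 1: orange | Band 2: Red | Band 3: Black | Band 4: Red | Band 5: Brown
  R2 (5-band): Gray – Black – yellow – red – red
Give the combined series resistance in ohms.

R1: orange, red, black → 320; red ×10^2 → 32000 Ω.
R2: grey, black, yellow → 804; red ×10^2 → 80400 Ω.
Series: 32000 + 80400 = 112400 Ω.

112400 Ω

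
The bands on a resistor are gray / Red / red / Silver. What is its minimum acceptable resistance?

Grey → 8 (first significant figure)
Red → 2 (second significant figure)
Red → ×10^2 multiplier
Silver → ±10% tolerance
82 × 100 = 8200 Ω
Minimum = 8200 × (1 − 10/100) = 7380 Ω.

7380 Ω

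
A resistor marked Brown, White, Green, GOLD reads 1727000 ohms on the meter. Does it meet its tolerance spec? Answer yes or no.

Brown → 1 (first significant figure)
White → 9 (second significant figure)
Green → ×10^5 multiplier
Gold → ±5% tolerance
19 × 100000 = 1900000 Ω
Allowed range: 1805000 Ω to 1995000 Ω.
1727000 ohms lies outside that range.

no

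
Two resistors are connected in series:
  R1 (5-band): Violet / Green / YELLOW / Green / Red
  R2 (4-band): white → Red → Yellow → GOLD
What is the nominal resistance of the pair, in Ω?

R1: violet, green, yellow → 754; green ×10^5 → 75400000 Ω.
R2: white, red → 92; yellow ×10^4 → 920000 Ω.
Series: 75400000 + 920000 = 76320000 Ω.

76320000 Ω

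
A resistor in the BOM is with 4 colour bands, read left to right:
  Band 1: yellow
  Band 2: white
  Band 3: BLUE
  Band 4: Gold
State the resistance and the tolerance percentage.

Yellow → 4 (first significant figure)
White → 9 (second significant figure)
Blue → ×10^6 multiplier
Gold → ±5% tolerance
49 × 1000000 = 49000000 Ω

49000000 Ω ±5%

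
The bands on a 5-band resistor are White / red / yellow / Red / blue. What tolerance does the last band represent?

±0.25%

The last band, blue, is the tolerance band.
Blue corresponds to ±0.25%.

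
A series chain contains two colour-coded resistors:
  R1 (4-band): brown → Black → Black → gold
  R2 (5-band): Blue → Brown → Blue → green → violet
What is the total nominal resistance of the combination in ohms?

61600010 Ω

R1: brown, black → 10; black ×1 → 10 Ω.
R2: blue, brown, blue → 616; green ×10^5 → 61600000 Ω.
Series: 10 + 61600000 = 61600010 Ω.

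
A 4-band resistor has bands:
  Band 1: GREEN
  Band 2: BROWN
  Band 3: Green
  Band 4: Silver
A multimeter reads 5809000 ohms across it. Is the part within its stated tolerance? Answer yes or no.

no

Green → 5 (first significant figure)
Brown → 1 (second significant figure)
Green → ×10^5 multiplier
Silver → ±10% tolerance
51 × 100000 = 5100000 Ω
Allowed range: 4590000 Ω to 5610000 Ω.
5809000 ohms lies outside that range.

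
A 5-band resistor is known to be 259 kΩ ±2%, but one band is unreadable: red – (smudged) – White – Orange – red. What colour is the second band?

259000 Ω = 259 × 10^3.
The second band gives digit 5 of the significand, and 5 is green.

green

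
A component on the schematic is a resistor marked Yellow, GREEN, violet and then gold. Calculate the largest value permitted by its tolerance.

472500000 Ω

Yellow → 4 (first significant figure)
Green → 5 (second significant figure)
Violet → ×10^7 multiplier
Gold → ±5% tolerance
45 × 10000000 = 450000000 Ω
Largest = 450000000 × (1 + 5/100) = 472500000 Ω.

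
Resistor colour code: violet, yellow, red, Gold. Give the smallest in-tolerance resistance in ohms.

Violet → 7 (first significant figure)
Yellow → 4 (second significant figure)
Red → ×10^2 multiplier
Gold → ±5% tolerance
74 × 100 = 7400 Ω
Smallest = 7400 × (1 − 5/100) = 7030 Ω.

7030 Ω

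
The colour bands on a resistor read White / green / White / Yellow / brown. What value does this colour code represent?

White → 9 (first significant figure)
Green → 5 (second significant figure)
White → 9 (third significant figure)
Yellow → ×10^4 multiplier
959 × 10000 = 9590000 Ω

9590000 Ω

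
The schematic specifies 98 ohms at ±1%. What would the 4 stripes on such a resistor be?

white, grey, black, brown

98 Ω = 98 × 10^0.
9 → white
8 → grey
Multiplier 10^0 → black.
±1% tolerance → brown.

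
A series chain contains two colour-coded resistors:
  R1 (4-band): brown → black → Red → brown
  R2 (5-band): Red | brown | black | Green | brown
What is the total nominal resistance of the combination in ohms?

21001000 Ω

R1: brown, black → 10; red ×10^2 → 1000 Ω.
R2: red, brown, black → 210; green ×10^5 → 21000000 Ω.
Series: 1000 + 21000000 = 21001000 Ω.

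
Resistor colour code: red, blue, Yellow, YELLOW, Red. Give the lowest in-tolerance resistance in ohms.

Red → 2 (first significant figure)
Blue → 6 (second significant figure)
Yellow → 4 (third significant figure)
Yellow → ×10^4 multiplier
Red → ±2% tolerance
264 × 10000 = 2640000 Ω
Lowest = 2640000 × (1 − 2/100) = 2587200 Ω.

2587200 Ω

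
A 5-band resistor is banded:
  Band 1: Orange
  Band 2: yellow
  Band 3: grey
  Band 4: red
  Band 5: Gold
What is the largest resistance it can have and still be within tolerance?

36540 Ω

Orange → 3 (first significant figure)
Yellow → 4 (second significant figure)
Grey → 8 (third significant figure)
Red → ×10^2 multiplier
Gold → ±5% tolerance
348 × 100 = 34800 Ω
Largest = 34800 × (1 + 5/100) = 36540 Ω.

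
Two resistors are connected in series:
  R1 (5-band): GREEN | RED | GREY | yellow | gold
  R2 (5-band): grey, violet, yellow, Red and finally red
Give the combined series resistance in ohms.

5367400 Ω

R1: green, red, grey → 528; yellow ×10^4 → 5280000 Ω.
R2: grey, violet, yellow → 874; red ×10^2 → 87400 Ω.
Series: 5280000 + 87400 = 5367400 Ω.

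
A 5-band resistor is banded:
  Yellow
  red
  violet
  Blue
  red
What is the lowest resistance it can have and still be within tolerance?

418460000 Ω

Yellow → 4 (first significant figure)
Red → 2 (second significant figure)
Violet → 7 (third significant figure)
Blue → ×10^6 multiplier
Red → ±2% tolerance
427 × 1000000 = 427000000 Ω
Lowest = 427000000 × (1 − 2/100) = 418460000 Ω.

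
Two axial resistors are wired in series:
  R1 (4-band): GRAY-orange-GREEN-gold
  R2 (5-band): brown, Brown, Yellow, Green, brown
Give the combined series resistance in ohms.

R1: grey, orange → 83; green ×10^5 → 8300000 Ω.
R2: brown, brown, yellow → 114; green ×10^5 → 11400000 Ω.
Series: 8300000 + 11400000 = 19700000 Ω.

19700000 Ω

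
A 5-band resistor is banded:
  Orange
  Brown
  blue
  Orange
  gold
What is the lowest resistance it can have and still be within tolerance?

Orange → 3 (first significant figure)
Brown → 1 (second significant figure)
Blue → 6 (third significant figure)
Orange → ×10^3 multiplier
Gold → ±5% tolerance
316 × 1000 = 316000 Ω
Lowest = 316000 × (1 − 5/100) = 300200 Ω.

300200 Ω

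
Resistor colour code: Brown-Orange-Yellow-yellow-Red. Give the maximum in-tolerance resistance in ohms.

Brown → 1 (first significant figure)
Orange → 3 (second significant figure)
Yellow → 4 (third significant figure)
Yellow → ×10^4 multiplier
Red → ±2% tolerance
134 × 10000 = 1340000 Ω
Maximum = 1340000 × (1 + 2/100) = 1366800 Ω.

1366800 Ω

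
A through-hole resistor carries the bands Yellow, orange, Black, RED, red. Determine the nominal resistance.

43000 Ω

Yellow → 4 (first significant figure)
Orange → 3 (second significant figure)
Black → 0 (third significant figure)
Red → ×10^2 multiplier
430 × 100 = 43000 Ω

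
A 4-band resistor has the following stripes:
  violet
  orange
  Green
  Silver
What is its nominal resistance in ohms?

7300000 Ω

Violet → 7 (first significant figure)
Orange → 3 (second significant figure)
Green → ×10^5 multiplier
73 × 100000 = 7300000 Ω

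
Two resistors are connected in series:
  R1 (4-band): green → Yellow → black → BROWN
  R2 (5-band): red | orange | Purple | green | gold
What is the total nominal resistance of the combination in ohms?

R1: green, yellow → 54; black ×1 → 54 Ω.
R2: red, orange, violet → 237; green ×10^5 → 23700000 Ω.
Series: 54 + 23700000 = 23700054 Ω.

23700054 Ω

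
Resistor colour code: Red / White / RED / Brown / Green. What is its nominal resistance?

Red → 2 (first significant figure)
White → 9 (second significant figure)
Red → 2 (third significant figure)
Brown → ×10 multiplier
292 × 10 = 2920 Ω

2920 Ω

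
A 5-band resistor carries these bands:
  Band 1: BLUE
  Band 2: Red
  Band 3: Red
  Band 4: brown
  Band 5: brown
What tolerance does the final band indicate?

The last band, brown, is the tolerance band.
Brown corresponds to ±1%.

±1%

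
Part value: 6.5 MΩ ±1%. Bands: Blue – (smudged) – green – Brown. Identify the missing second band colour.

green

6500000 Ω = 65 × 10^5.
The second band gives digit 5 of the significand, and 5 is green.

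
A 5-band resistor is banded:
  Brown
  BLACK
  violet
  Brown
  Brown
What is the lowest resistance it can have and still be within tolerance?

Brown → 1 (first significant figure)
Black → 0 (second significant figure)
Violet → 7 (third significant figure)
Brown → ×10 multiplier
Brown → ±1% tolerance
107 × 10 = 1070 Ω
Lowest = 1070 × (1 − 1/100) = 1059.3 Ω.

1059.3 Ω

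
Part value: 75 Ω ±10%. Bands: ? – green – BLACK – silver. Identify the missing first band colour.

violet

75 Ω = 75 × 10^0.
The first band gives digit 7 of the significand, and 7 is violet.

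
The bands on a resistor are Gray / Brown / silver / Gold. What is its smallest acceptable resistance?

0.7695 Ω

Grey → 8 (first significant figure)
Brown → 1 (second significant figure)
Silver → ×0.01 multiplier
Gold → ±5% tolerance
81 × 0.01 = 0.81 Ω
Smallest = 0.81 × (1 − 5/100) = 0.7695 Ω.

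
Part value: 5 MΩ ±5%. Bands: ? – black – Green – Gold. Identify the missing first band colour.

5000000 Ω = 50 × 10^5.
The first band gives digit 5 of the significand, and 5 is green.

green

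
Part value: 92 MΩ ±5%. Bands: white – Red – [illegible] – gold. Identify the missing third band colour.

92000000 Ω = 92 × 10^6.
The third band is the multiplier, 10^6, which is blue.

blue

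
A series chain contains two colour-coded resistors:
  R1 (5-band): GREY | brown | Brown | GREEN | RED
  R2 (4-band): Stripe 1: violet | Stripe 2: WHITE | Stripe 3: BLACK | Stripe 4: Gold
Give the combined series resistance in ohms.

81100079 Ω

R1: grey, brown, brown → 811; green ×10^5 → 81100000 Ω.
R2: violet, white → 79; black ×1 → 79 Ω.
Series: 81100000 + 79 = 81100079 Ω.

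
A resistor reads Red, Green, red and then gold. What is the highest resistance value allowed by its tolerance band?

2625 Ω

Red → 2 (first significant figure)
Green → 5 (second significant figure)
Red → ×10^2 multiplier
Gold → ±5% tolerance
25 × 100 = 2500 Ω
Highest = 2500 × (1 + 5/100) = 2625 Ω.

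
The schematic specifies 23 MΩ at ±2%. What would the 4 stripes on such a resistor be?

red, orange, blue, red

23000000 Ω = 23 × 10^6.
2 → red
3 → orange
Multiplier 10^6 → blue.
±2% tolerance → red.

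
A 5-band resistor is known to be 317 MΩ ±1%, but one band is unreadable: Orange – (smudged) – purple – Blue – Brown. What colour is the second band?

317000000 Ω = 317 × 10^6.
The second band gives digit 1 of the significand, and 1 is brown.

brown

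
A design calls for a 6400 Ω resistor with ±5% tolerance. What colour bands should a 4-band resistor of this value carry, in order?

blue, yellow, red, gold

6400 Ω = 64 × 10^2.
6 → blue
4 → yellow
Multiplier 10^2 → red.
±5% tolerance → gold.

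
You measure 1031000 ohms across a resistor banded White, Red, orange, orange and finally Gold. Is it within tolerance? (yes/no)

White → 9 (first significant figure)
Red → 2 (second significant figure)
Orange → 3 (third significant figure)
Orange → ×10^3 multiplier
Gold → ±5% tolerance
923 × 1000 = 923000 Ω
Allowed range: 876850 Ω to 969150 Ω.
1031000 ohms lies outside that range.

no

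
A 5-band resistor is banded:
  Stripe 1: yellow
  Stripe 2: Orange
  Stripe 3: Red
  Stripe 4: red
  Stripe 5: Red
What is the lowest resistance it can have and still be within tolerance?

42336 Ω

Yellow → 4 (first significant figure)
Orange → 3 (second significant figure)
Red → 2 (third significant figure)
Red → ×10^2 multiplier
Red → ±2% tolerance
432 × 100 = 43200 Ω
Lowest = 43200 × (1 − 2/100) = 42336 Ω.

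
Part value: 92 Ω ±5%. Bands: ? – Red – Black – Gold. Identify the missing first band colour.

white

92 Ω = 92 × 10^0.
The first band gives digit 9 of the significand, and 9 is white.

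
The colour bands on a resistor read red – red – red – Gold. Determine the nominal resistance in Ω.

2200 Ω

Red → 2 (first significant figure)
Red → 2 (second significant figure)
Red → ×10^2 multiplier
22 × 100 = 2200 Ω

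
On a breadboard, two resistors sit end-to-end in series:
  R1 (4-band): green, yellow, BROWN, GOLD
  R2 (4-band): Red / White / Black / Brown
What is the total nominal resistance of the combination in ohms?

569 Ω

R1: green, yellow → 54; brown ×10 → 540 Ω.
R2: red, white → 29; black ×1 → 29 Ω.
Series: 540 + 29 = 569 Ω.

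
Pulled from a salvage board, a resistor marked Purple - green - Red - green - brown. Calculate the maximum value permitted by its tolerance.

Violet → 7 (first significant figure)
Green → 5 (second significant figure)
Red → 2 (third significant figure)
Green → ×10^5 multiplier
Brown → ±1% tolerance
752 × 100000 = 75200000 Ω
Maximum = 75200000 × (1 + 1/100) = 75952000 Ω.

75952000 Ω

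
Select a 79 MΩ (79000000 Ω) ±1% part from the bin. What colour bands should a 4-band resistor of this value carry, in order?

violet, white, blue, brown

79000000 Ω = 79 × 10^6.
7 → violet
9 → white
Multiplier 10^6 → blue.
±1% tolerance → brown.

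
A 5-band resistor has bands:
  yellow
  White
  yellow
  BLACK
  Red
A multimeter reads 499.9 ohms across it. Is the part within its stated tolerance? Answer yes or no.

yes

Yellow → 4 (first significant figure)
White → 9 (second significant figure)
Yellow → 4 (third significant figure)
Black → ×1 multiplier
Red → ±2% tolerance
494 × 1 = 494 Ω
Allowed range: 484.12 Ω to 503.88 Ω.
499.9 ohms lies inside that range.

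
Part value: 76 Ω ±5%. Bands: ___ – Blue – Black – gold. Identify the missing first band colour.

violet

76 Ω = 76 × 10^0.
The first band gives digit 7 of the significand, and 7 is violet.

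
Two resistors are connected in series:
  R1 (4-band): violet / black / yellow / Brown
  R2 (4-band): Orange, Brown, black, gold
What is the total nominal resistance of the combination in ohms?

R1: violet, black → 70; yellow ×10^4 → 700000 Ω.
R2: orange, brown → 31; black ×1 → 31 Ω.
Series: 700000 + 31 = 700031 Ω.

700031 Ω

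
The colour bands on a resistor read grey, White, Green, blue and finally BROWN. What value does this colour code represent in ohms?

895000000 Ω

Grey → 8 (first significant figure)
White → 9 (second significant figure)
Green → 5 (third significant figure)
Blue → ×10^6 multiplier
895 × 1000000 = 895000000 Ω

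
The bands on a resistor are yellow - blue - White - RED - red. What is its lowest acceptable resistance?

Yellow → 4 (first significant figure)
Blue → 6 (second significant figure)
White → 9 (third significant figure)
Red → ×10^2 multiplier
Red → ±2% tolerance
469 × 100 = 46900 Ω
Lowest = 46900 × (1 − 2/100) = 45962 Ω.

45962 Ω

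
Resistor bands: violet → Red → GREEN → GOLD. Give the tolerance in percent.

±5%

The last band, gold, is the tolerance band.
Gold corresponds to ±5%.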